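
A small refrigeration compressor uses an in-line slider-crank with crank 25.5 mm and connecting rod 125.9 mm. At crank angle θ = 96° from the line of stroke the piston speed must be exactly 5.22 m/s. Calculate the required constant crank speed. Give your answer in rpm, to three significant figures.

For an in-line slider-crank, |v_piston| = rω|sinθ|·[1 + r cosθ/√(L² − r² sin²θ)].
With r = 0.0255 m, L = 0.1259 m, θ = 96°: the bracketed kinematic factor |dx/dθ| = 0.024812 m.
ω = v/|dx/dθ| = 5.22/0.024812 = 210.38 rad/s.
N = 60ω/(2π) = 2009 rpm.

2010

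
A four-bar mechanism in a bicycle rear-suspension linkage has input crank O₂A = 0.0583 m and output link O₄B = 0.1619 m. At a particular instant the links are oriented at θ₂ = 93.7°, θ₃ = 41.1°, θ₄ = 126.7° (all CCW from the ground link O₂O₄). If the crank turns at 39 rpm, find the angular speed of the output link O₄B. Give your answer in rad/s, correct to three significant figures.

ω₂ = 4.084 rad/s (from 39 rpm).
Differentiating the loop-closure r₂e^{iθ₂}+r₃e^{iθ₃}=r₁+r₄e^{iθ₄} gives r₂ω₂e^{iθ₂}+r₃ω₃e^{iθ₃}=r₄ω₄e^{iθ₄}.
Eliminating the other unknown: ω₄ = r₂ω₂ sin(θ₂−θ₃) / [r₄ sin(θ₄−θ₃)].
Numerator sine = +0.79441; denominator sine = +0.99705.
Result = 0.0583·4.084·(+0.79441) / (0.1619·(+0.99705)) = +1.1718 rad/s; magnitude 1.1718 rad/s.

1.17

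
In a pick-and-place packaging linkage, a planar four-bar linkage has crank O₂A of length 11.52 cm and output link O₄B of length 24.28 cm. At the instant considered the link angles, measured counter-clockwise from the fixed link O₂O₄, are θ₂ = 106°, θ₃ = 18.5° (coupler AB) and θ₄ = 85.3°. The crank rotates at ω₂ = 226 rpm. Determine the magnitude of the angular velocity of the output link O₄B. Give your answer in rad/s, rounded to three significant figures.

12.2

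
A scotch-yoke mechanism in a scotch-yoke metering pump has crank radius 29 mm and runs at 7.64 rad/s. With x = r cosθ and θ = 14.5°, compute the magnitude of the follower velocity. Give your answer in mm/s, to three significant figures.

55.5

ω = 7.64 rad/s
x = r cosθ ⇒ ẋ = −rω sinθ.
|v| = rω|sinθ| = 0.029·7.64·|sin 14.5°| = 0.055474 m/s = 55.474 mm/s.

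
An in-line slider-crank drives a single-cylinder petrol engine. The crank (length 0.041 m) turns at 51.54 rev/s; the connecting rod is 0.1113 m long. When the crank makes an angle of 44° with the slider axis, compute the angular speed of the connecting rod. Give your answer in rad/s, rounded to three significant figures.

88.8

ω = 323.8 rad/s (converted from 51.54 rev/s).
The rod makes angle φ with the slider axis where L sinφ = r sinθ; differentiating, L cosφ·φ̇ = r ω cosθ.
L cosφ = √(L² − r² sin²θ) = 0.10759 m.
|ω_rod| = r ω |cosθ| / √(L² − r² sin²θ) = 0.041·323.8·0.71934/0.10759 = 88.767 rad/s.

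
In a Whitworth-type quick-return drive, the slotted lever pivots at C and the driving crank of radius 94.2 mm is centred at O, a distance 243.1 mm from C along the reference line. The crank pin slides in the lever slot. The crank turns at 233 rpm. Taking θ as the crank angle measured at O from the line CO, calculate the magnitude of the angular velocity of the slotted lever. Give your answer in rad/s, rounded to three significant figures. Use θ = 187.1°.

15.0

ω = 24.4 rad/s (from 233 rpm).
Crank pin A relative to C: A = (d + r cosθ, r sinθ); lever angle φ = atan2(r sinθ, d + r cosθ).
Differentiating tanφ: φ̇ = rω(d cosθ + r)/(d² + r² + 2dr cosθ).
d² + r² + 2dr cosθ = |CA|² = 0.0225224 m²;  d cosθ + r = -0.14704 m.
|ω_lever| = |0.0942·24.4·-0.14704| / 0.0225224 = 15.005 rad/s.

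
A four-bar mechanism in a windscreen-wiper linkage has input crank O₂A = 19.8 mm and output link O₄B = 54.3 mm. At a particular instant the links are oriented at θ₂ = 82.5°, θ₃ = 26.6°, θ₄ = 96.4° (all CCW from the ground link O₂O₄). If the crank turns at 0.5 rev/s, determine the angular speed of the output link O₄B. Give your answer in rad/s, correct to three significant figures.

1.01

ω₂ = 3.142 rad/s (from 0.5 rev/s).
Differentiating the loop-closure r₂e^{iθ₂}+r₃e^{iθ₃}=r₁+r₄e^{iθ₄} gives r₂ω₂e^{iθ₂}+r₃ω₃e^{iθ₃}=r₄ω₄e^{iθ₄}.
Eliminating the other unknown: ω₄ = r₂ω₂ sin(θ₂−θ₃) / [r₄ sin(θ₄−θ₃)].
Numerator sine = +0.82806; denominator sine = +0.93849.
Result = 0.0198·3.142·(+0.82806) / (0.0543·(+0.93849)) = +1.0108 rad/s; magnitude 1.0108 rad/s.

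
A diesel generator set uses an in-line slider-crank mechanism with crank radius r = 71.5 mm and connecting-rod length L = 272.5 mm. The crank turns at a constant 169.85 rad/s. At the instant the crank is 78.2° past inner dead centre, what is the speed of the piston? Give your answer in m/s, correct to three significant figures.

12.5

ω = 169.8 rad/s
For an in-line slider-crank, x = r cosθ + √(L² − r² sin²θ), so v = −rω sinθ·[1 + r cosθ/√(L² − r² sin²θ)].
With r = 0.0715 m, L = 0.2725 m, θ = 78.2°: √(L² − r² sin²θ) = 0.26336 m.
v = −0.0715·169.8·0.97887·[1 + 0.0715·0.20450/0.26336] = -12.548 m/s.
|v| = 12.548 m/s.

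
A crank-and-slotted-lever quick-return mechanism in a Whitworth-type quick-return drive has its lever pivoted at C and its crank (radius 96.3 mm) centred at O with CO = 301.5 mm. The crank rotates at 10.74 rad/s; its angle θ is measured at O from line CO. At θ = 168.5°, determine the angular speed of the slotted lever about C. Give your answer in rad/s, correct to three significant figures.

ω = 10.74 rad/s
Crank pin A relative to C: A = (d + r cosθ, r sinθ); lever angle φ = atan2(r sinθ, d + r cosθ).
Differentiating tanφ: φ̇ = rω(d cosθ + r)/(d² + r² + 2dr cosθ).
d² + r² + 2dr cosθ = |CA|² = 0.0432728 m²;  d cosθ + r = -0.19915 m.
|ω_lever| = |0.0963·10.74·-0.19915| / 0.0432728 = 4.7598 rad/s.

4.76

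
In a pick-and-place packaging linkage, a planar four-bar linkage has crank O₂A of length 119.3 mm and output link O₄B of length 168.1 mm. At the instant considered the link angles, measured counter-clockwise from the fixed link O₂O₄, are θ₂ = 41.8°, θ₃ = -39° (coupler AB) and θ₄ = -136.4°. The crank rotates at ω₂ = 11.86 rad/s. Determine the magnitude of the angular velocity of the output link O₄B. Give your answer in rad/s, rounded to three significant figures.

ω₂ = 11.86 rad/s
Differentiating the loop-closure r₂e^{iθ₂}+r₃e^{iθ₃}=r₁+r₄e^{iθ₄} gives r₂ω₂e^{iθ₂}+r₃ω₃e^{iθ₃}=r₄ω₄e^{iθ₄}.
Eliminating the other unknown: ω₄ = r₂ω₂ sin(θ₂−θ₃) / [r₄ sin(θ₄−θ₃)].
Numerator sine = +0.98714; denominator sine = -0.99167.
Result = 0.1193·11.86·(+0.98714) / (0.1681·(-0.99167)) = -8.3785 rad/s; magnitude 8.3785 rad/s.

8.38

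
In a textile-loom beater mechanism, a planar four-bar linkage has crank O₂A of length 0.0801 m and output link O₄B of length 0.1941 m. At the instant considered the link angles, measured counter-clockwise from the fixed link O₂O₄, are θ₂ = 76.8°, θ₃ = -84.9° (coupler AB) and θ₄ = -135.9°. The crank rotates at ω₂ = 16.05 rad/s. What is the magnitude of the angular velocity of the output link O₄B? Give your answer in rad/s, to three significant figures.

ω₂ = 16.05 rad/s
Differentiating the loop-closure r₂e^{iθ₂}+r₃e^{iθ₃}=r₁+r₄e^{iθ₄} gives r₂ω₂e^{iθ₂}+r₃ω₃e^{iθ₃}=r₄ω₄e^{iθ₄}.
Eliminating the other unknown: ω₄ = r₂ω₂ sin(θ₂−θ₃) / [r₄ sin(θ₄−θ₃)].
Numerator sine = +0.31399; denominator sine = -0.77715.
Result = 0.0801·16.05·(+0.31399) / (0.1941·(-0.77715)) = -2.6761 rad/s; magnitude 2.6761 rad/s.

2.68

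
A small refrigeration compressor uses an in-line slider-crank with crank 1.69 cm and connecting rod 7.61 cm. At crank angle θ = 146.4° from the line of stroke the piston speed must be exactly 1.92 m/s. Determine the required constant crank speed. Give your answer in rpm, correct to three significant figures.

2410

For an in-line slider-crank, |v_piston| = rω|sinθ|·[1 + r cosθ/√(L² − r² sin²θ)].
With r = 0.0169 m, L = 0.0761 m, θ = 146.4°: the bracketed kinematic factor |dx/dθ| = 0.0076092 m.
ω = v/|dx/dθ| = 1.92/0.0076092 = 252.33 rad/s.
N = 60ω/(2π) = 2409.5 rpm.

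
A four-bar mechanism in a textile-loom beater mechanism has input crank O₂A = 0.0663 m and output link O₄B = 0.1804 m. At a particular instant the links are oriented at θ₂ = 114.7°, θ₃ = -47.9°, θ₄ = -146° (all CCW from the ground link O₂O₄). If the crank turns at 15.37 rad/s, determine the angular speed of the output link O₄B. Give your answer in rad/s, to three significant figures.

1.71

ω₂ = 15.37 rad/s
Differentiating the loop-closure r₂e^{iθ₂}+r₃e^{iθ₃}=r₁+r₄e^{iθ₄} gives r₂ω₂e^{iθ₂}+r₃ω₃e^{iθ₃}=r₄ω₄e^{iθ₄}.
Eliminating the other unknown: ω₄ = r₂ω₂ sin(θ₂−θ₃) / [r₄ sin(θ₄−θ₃)].
Numerator sine = +0.29904; denominator sine = -0.99002.
Result = 0.0663·15.37·(+0.29904) / (0.1804·(-0.99002)) = -1.7062 rad/s; magnitude 1.7062 rad/s.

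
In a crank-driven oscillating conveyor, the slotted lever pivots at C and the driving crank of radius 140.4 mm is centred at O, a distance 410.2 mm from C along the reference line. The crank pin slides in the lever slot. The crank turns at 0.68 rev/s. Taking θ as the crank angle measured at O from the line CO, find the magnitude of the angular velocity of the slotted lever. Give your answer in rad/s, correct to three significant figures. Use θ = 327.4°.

1.02

ω = 4.273 rad/s (from 0.68 rev/s).
Crank pin A relative to C: A = (d + r cosθ, r sinθ); lever angle φ = atan2(r sinθ, d + r cosθ).
Differentiating tanφ: φ̇ = rω(d cosθ + r)/(d² + r² + 2dr cosθ).
d² + r² + 2dr cosθ = |CA|² = 0.285013 m²;  d cosθ + r = +0.48597 m.
|ω_lever| = |0.1404·4.273·+0.48597| / 0.285013 = 1.0228 rad/s.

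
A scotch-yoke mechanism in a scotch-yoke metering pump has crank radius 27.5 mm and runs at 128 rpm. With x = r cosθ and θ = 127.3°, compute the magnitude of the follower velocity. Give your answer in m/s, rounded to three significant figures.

0.293

ω = 13.4 rad/s (from 128 rpm).
x = r cosθ ⇒ ẋ = −rω sinθ.
|v| = rω|sinθ| = 0.0275·13.4·|sin 127.3°| = 0.29322 m/s.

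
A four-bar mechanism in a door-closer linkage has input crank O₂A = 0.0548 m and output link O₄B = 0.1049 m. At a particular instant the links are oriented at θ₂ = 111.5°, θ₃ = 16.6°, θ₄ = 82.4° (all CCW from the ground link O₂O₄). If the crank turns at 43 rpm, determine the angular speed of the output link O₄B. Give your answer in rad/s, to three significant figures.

2.57

ω₂ = 4.503 rad/s (from 43 rpm).
Differentiating the loop-closure r₂e^{iθ₂}+r₃e^{iθ₃}=r₁+r₄e^{iθ₄} gives r₂ω₂e^{iθ₂}+r₃ω₃e^{iθ₃}=r₄ω₄e^{iθ₄}.
Eliminating the other unknown: ω₄ = r₂ω₂ sin(θ₂−θ₃) / [r₄ sin(θ₄−θ₃)].
Numerator sine = +0.99635; denominator sine = +0.91212.
Result = 0.0548·4.503·(+0.99635) / (0.1049·(+0.91212)) = +2.5696 rad/s; magnitude 2.5696 rad/s.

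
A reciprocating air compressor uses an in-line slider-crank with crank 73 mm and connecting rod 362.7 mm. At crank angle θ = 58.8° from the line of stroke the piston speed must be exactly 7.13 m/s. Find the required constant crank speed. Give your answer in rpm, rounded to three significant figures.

986

For an in-line slider-crank, |v_piston| = rω|sinθ|·[1 + r cosθ/√(L² − r² sin²θ)].
With r = 0.073 m, L = 0.3627 m, θ = 58.8°: the bracketed kinematic factor |dx/dθ| = 0.069051 m.
ω = v/|dx/dθ| = 7.13/0.069051 = 103.26 rad/s.
N = 60ω/(2π) = 986.04 rpm.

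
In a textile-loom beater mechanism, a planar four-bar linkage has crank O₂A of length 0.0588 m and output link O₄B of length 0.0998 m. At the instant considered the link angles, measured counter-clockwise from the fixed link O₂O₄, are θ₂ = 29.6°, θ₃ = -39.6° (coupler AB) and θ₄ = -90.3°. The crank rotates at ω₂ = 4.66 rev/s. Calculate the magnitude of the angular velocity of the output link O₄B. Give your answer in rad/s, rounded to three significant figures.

ω₂ = 29.28 rad/s (from 4.66 rev/s).
Differentiating the loop-closure r₂e^{iθ₂}+r₃e^{iθ₃}=r₁+r₄e^{iθ₄} gives r₂ω₂e^{iθ₂}+r₃ω₃e^{iθ₃}=r₄ω₄e^{iθ₄}.
Eliminating the other unknown: ω₄ = r₂ω₂ sin(θ₂−θ₃) / [r₄ sin(θ₄−θ₃)].
Numerator sine = +0.93483; denominator sine = -0.77384.
Result = 0.0588·29.28·(+0.93483) / (0.0998·(-0.77384)) = -20.84 rad/s; magnitude 20.84 rad/s.

20.8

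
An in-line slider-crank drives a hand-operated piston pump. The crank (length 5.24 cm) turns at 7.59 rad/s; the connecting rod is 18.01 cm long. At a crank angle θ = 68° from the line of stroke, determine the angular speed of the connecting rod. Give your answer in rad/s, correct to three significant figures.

ω = 7.59 rad/s
The rod makes angle φ with the slider axis where L sinφ = r sinθ; differentiating, L cosφ·φ̇ = r ω cosθ.
L cosφ = √(L² − r² sin²θ) = 0.17342 m.
|ω_rod| = r ω |cosθ| / √(L² − r² sin²θ) = 0.0524·7.59·0.37461/0.17342 = 0.8591 rad/s.

0.859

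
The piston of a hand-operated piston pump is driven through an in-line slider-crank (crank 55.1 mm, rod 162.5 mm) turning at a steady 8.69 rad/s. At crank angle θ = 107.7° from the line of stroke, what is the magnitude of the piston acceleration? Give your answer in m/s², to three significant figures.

2.46

ω = 8.69 rad/s
x(θ) = r cosθ + √(L² − r² sin²θ); with ω constant, a = ω²·d²x/dθ².
d²x/dθ² = −r cosθ − r²(cos2θ)/√u − r⁴ sin²2θ/(4u^{3/2}),  u = L² − r² sin²θ = 0.0236509 m².
Substituting r = 0.0551 m, L = 0.1625 m, θ = 107.7°: d²x/dθ² = +0.032631 m.
a = ω²·d²x/dθ² = (8.69)²·(+0.032631) = +2.4642 m/s²;  |a| = 2.4642 m/s².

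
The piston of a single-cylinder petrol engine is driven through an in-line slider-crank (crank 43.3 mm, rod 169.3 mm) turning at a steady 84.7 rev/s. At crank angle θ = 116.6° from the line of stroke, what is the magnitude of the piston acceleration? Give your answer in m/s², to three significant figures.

ω = 2π·84.7 = 532.2 rad/s
x(θ) = r cosθ + √(L² − r² sin²θ); with ω constant, a = ω²·d²x/dθ².
d²x/dθ² = −r cosθ − r²(cos2θ)/√u − r⁴ sin²2θ/(4u^{3/2}),  u = L² − r² sin²θ = 0.0271635 m².
Substituting r = 0.0433 m, L = 0.1693 m, θ = 116.6°: d²x/dθ² = +0.026076 m.
a = ω²·d²x/dθ² = (532.2)²·(+0.026076) = +7385.4 m/s²;  |a| = 7385.4 m/s².

7390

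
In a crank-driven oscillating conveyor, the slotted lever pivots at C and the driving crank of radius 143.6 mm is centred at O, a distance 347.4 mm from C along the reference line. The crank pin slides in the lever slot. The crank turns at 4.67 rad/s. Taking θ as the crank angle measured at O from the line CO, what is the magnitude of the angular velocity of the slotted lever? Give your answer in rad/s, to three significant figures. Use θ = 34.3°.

ω = 4.67 rad/s
Crank pin A relative to C: A = (d + r cosθ, r sinθ); lever angle φ = atan2(r sinθ, d + r cosθ).
Differentiating tanφ: φ̇ = rω(d cosθ + r)/(d² + r² + 2dr cosθ).
d² + r² + 2dr cosθ = |CA|² = 0.22373 m²;  d cosθ + r = +0.43059 m.
|ω_lever| = |0.1436·4.67·+0.43059| / 0.22373 = 1.2906 rad/s.

1.29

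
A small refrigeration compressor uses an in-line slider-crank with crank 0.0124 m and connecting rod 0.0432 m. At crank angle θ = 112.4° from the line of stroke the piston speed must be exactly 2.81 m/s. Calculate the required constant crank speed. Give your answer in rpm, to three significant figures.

2640

For an in-line slider-crank, |v_piston| = rω|sinθ|·[1 + r cosθ/√(L² − r² sin²θ)].
With r = 0.0124 m, L = 0.0432 m, θ = 112.4°: the bracketed kinematic factor |dx/dθ| = 0.010164 m.
ω = v/|dx/dθ| = 2.81/0.010164 = 276.47 rad/s.
N = 60ω/(2π) = 2640.1 rpm.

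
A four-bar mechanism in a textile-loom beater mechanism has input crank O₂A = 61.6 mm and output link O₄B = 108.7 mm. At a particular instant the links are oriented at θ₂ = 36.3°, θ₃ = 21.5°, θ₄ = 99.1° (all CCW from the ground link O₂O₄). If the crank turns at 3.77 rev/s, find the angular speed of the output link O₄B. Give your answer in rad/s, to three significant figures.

ω₂ = 23.69 rad/s (from 3.77 rev/s).
Differentiating the loop-closure r₂e^{iθ₂}+r₃e^{iθ₃}=r₁+r₄e^{iθ₄} gives r₂ω₂e^{iθ₂}+r₃ω₃e^{iθ₃}=r₄ω₄e^{iθ₄}.
Eliminating the other unknown: ω₄ = r₂ω₂ sin(θ₂−θ₃) / [r₄ sin(θ₄−θ₃)].
Numerator sine = +0.25545; denominator sine = +0.97667.
Result = 0.0616·23.69·(+0.25545) / (0.1087·(+0.97667)) = +3.5109 rad/s; magnitude 3.5109 rad/s.

3.51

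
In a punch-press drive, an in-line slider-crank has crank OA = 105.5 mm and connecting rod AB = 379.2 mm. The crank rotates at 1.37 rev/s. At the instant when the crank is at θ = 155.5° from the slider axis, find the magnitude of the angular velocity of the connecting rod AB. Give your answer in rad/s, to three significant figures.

2.19

ω = 8.608 rad/s (converted from 1.37 rev/s).
The rod makes angle φ with the slider axis where L sinφ = r sinθ; differentiating, L cosφ·φ̇ = r ω cosθ.
L cosφ = √(L² − r² sin²θ) = 0.37667 m.
|ω_rod| = r ω |cosθ| / √(L² − r² sin²θ) = 0.1055·8.608·0.90996/0.37667 = 2.1939 rad/s.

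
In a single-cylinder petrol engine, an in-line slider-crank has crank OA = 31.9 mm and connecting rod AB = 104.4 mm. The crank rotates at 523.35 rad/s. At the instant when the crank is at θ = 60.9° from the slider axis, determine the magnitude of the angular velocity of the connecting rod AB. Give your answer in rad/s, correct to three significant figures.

ω = 523.4 rad/s
The rod makes angle φ with the slider axis where L sinφ = r sinθ; differentiating, L cosφ·φ̇ = r ω cosθ.
L cosφ = √(L² − r² sin²θ) = 0.10061 m.
|ω_rod| = r ω |cosθ| / √(L² − r² sin²θ) = 0.0319·523.4·0.48634/0.10061 = 80.701 rad/s.

80.7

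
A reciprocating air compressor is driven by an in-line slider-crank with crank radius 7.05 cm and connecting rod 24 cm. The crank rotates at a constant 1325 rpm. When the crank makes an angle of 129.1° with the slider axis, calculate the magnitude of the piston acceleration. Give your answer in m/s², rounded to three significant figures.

931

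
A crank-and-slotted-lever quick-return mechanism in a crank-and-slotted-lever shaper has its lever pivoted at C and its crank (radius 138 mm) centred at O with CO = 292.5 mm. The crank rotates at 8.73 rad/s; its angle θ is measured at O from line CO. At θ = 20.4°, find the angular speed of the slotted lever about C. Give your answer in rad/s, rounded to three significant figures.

ω = 8.73 rad/s
Crank pin A relative to C: A = (d + r cosθ, r sinθ); lever angle φ = atan2(r sinθ, d + r cosθ).
Differentiating tanφ: φ̇ = rω(d cosθ + r)/(d² + r² + 2dr cosθ).
d² + r² + 2dr cosθ = |CA|² = 0.180267 m²;  d cosθ + r = +0.41215 m.
|ω_lever| = |0.138·8.73·+0.41215| / 0.180267 = 2.7545 rad/s.

2.75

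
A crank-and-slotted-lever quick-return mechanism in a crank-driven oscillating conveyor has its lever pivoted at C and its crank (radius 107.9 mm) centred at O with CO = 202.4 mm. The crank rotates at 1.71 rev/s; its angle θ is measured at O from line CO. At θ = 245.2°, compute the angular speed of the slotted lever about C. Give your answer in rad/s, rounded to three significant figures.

ω = 10.74 rad/s (from 1.71 rev/s).
Crank pin A relative to C: A = (d + r cosθ, r sinθ); lever angle φ = atan2(r sinθ, d + r cosθ).
Differentiating tanφ: φ̇ = rω(d cosθ + r)/(d² + r² + 2dr cosθ).
d² + r² + 2dr cosθ = |CA|² = 0.0342874 m²;  d cosθ + r = +0.023003 m.
|ω_lever| = |0.1079·10.74·+0.023003| / 0.0342874 = 0.77776 rad/s.

0.778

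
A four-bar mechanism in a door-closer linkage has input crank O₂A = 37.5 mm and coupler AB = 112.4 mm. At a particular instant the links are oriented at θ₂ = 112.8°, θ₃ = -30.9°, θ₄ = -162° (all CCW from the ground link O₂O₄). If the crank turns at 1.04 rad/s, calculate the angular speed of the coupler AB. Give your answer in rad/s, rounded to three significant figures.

0.459

ω₂ = 1.04 rad/s
Differentiating the loop-closure r₂e^{iθ₂}+r₃e^{iθ₃}=r₁+r₄e^{iθ₄} gives r₂ω₂e^{iθ₂}+r₃ω₃e^{iθ₃}=r₄ω₄e^{iθ₄}.
Eliminating the other unknown: ω₃ = r₂ω₂ sin(θ₄−θ₂) / [r₃ sin(θ₃−θ₄)].
Numerator sine = +0.99649; denominator sine = +0.75356.
Result = 0.0375·1.04·(+0.99649) / (0.1124·(+0.75356)) = +0.45883 rad/s; magnitude 0.45883 rad/s.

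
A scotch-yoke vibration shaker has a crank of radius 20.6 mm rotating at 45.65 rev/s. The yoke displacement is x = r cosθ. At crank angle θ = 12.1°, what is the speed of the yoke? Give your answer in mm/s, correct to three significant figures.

ω = 286.8 rad/s (from 45.65 rev/s).
x = r cosθ ⇒ ẋ = −rω sinθ.
|v| = rω|sinθ| = 0.0206·286.8·|sin 12.1°| = 1.2386 m/s = 1238.6 mm/s.

1240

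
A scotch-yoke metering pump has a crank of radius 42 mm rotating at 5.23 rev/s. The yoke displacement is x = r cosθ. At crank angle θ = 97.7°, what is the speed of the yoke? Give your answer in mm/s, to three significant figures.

1370

ω = 32.86 rad/s (from 5.23 rev/s).
x = r cosθ ⇒ ẋ = −rω sinθ.
|v| = rω|sinθ| = 0.042·32.86·|sin 97.7°| = 1.3677 m/s = 1367.7 mm/s.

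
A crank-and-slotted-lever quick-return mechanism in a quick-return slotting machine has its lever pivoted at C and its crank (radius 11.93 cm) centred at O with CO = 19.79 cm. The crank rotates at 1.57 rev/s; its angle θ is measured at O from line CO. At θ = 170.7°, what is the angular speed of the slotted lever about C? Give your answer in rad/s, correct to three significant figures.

ω = 9.865 rad/s (from 1.57 rev/s).
Crank pin A relative to C: A = (d + r cosθ, r sinθ); lever angle φ = atan2(r sinθ, d + r cosθ).
Differentiating tanφ: φ̇ = rω(d cosθ + r)/(d² + r² + 2dr cosθ).
d² + r² + 2dr cosθ = |CA|² = 0.00679862 m²;  d cosθ + r = -0.075999 m.
|ω_lever| = |0.1193·9.865·-0.075999| / 0.00679862 = 13.155 rad/s.

13.2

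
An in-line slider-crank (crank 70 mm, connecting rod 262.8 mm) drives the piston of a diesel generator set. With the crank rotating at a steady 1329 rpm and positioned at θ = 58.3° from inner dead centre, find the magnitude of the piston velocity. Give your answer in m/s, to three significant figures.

ω = 2π·1329/60 = 139.2 rad/s
For an in-line slider-crank, x = r cosθ + √(L² − r² sin²θ), so v = −rω sinθ·[1 + r cosθ/√(L² − r² sin²θ)].
With r = 0.07 m, L = 0.2628 m, θ = 58.3°: √(L² − r² sin²θ) = 0.25596 m.
v = −0.07·139.2·0.85081·[1 + 0.07·0.52547/0.25596] = -9.4798 m/s.
|v| = 9.4798 m/s.

9.48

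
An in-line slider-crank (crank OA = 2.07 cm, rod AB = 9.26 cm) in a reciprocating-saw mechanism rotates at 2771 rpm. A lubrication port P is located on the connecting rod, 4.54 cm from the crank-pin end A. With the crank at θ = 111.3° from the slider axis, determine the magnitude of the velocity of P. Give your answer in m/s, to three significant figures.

5.48

ω = 290.2 rad/s.  Crank-pin speed |V_A| = rω = 6.0067 m/s, perpendicular to OA.
Rod angle: sinφ = −(r/L) sinθ ⇒ φ = -12.021°; ω_rod = −rω cosθ/√(L²−r²sin²θ) = +24.091 rad/s.
V_P = V_A + ω_rod × AP, with AP = 0.0454 m along the rod.
Components: V_Px = −rω sinθ − a·ω_rod·sinφ = -5.3686 m/s;  V_Py = rω cosθ + a·ω_rod·cosφ = -1.1122 m/s.
|V_P| = √(V_Px² + V_Py²) = 5.4826 m/s.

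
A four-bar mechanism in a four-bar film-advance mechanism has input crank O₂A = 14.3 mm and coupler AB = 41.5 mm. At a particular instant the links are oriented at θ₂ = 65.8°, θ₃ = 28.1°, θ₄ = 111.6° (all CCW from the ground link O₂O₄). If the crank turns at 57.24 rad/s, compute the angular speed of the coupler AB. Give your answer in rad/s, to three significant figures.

ω₂ = 57.24 rad/s
Differentiating the loop-closure r₂e^{iθ₂}+r₃e^{iθ₃}=r₁+r₄e^{iθ₄} gives r₂ω₂e^{iθ₂}+r₃ω₃e^{iθ₃}=r₄ω₄e^{iθ₄}.
Eliminating the other unknown: ω₃ = r₂ω₂ sin(θ₄−θ₂) / [r₃ sin(θ₃−θ₄)].
Numerator sine = +0.71691; denominator sine = -0.99357.
Result = 0.0143·57.24·(+0.71691) / (0.0415·(-0.99357)) = -14.232 rad/s; magnitude 14.232 rad/s.

14.2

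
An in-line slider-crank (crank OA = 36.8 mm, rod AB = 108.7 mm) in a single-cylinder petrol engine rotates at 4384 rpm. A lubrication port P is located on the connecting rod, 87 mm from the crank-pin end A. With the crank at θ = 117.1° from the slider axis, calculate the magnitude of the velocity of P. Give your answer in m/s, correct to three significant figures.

ω = 459.1 rad/s.  Crank-pin speed |V_A| = rω = 16.895 m/s, perpendicular to OA.
Rod angle: sinφ = −(r/L) sinθ ⇒ φ = -17.540°; ω_rod = −rω cosθ/√(L²−r²sin²θ) = +74.255 rad/s.
V_P = V_A + ω_rod × AP, with AP = 0.087 m along the rod.
Components: V_Px = −rω sinθ − a·ω_rod·sinφ = -13.093 m/s;  V_Py = rω cosθ + a·ω_rod·cosφ = -1.5364 m/s.
|V_P| = √(V_Px² + V_Py²) = 13.183 m/s.

13.2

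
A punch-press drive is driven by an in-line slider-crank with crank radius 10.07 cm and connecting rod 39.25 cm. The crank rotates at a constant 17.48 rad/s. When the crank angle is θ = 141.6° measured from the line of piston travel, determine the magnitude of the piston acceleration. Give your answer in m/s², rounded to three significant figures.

22.2

ω = 17.48 rad/s
x(θ) = r cosθ + √(L² − r² sin²θ); with ω constant, a = ω²·d²x/dθ².
d²x/dθ² = −r cosθ − r²(cos2θ)/√u − r⁴ sin²2θ/(4u^{3/2}),  u = L² − r² sin²θ = 0.150144 m².
Substituting r = 0.1007 m, L = 0.3925 m, θ = 141.6°: d²x/dθ² = +0.072523 m.
a = ω²·d²x/dθ² = (17.48)²·(+0.072523) = +22.159 m/s²;  |a| = 22.159 m/s².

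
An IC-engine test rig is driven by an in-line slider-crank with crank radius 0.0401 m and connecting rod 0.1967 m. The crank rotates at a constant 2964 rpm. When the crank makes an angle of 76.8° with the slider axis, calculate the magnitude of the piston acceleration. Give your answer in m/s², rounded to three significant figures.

ω = 2π·2964/60 = 310.4 rad/s
x(θ) = r cosθ + √(L² − r² sin²θ); with ω constant, a = ω²·d²x/dθ².
d²x/dθ² = −r cosθ − r²(cos2θ)/√u − r⁴ sin²2θ/(4u^{3/2}),  u = L² − r² sin²θ = 0.0371667 m².
Substituting r = 0.0401 m, L = 0.1967 m, θ = 76.8°: d²x/dθ² = -0.0017037 m.
a = ω²·d²x/dθ² = (310.4)²·(-0.0017037) = -164.14 m/s²;  |a| = 164.14 m/s².

164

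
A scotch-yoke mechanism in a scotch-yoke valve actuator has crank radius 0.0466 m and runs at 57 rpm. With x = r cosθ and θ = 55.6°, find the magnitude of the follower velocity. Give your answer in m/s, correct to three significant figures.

0.230

ω = 5.969 rad/s (from 57 rpm).
x = r cosθ ⇒ ẋ = −rω sinθ.
|v| = rω|sinθ| = 0.0466·5.969·|sin 55.6°| = 0.22951 m/s.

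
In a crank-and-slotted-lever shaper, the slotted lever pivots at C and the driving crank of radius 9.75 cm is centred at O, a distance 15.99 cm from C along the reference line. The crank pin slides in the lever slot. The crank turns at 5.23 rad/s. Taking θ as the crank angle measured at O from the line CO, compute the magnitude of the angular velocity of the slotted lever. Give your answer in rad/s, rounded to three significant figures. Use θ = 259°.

1.17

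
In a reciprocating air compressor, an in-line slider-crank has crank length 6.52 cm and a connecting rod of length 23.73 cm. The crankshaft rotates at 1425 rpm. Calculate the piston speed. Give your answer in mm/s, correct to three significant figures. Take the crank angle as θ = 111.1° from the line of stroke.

ω = 2π·1425/60 = 149.2 rad/s
For an in-line slider-crank, x = r cosθ + √(L² − r² sin²θ), so v = −rω sinθ·[1 + r cosθ/√(L² − r² sin²θ)].
With r = 0.0652 m, L = 0.2373 m, θ = 111.1°: √(L² − r² sin²θ) = 0.22937 m.
v = −0.0652·149.2·0.93295·[1 + 0.0652·-0.36000/0.22937] = -8.1483 m/s.
|v| = 8.1483 m/s = 8148.3 mm/s.

8150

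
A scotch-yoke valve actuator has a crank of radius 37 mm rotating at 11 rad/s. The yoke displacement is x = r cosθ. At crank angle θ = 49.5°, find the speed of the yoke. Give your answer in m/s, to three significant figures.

ω = 11 rad/s
x = r cosθ ⇒ ẋ = −rω sinθ.
|v| = rω|sinθ| = 0.037·11·|sin 49.5°| = 0.30949 m/s.

0.309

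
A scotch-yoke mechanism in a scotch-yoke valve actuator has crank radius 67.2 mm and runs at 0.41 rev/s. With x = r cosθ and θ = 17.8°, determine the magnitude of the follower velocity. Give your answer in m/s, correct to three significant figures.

ω = 2.576 rad/s (from 0.41 rev/s).
x = r cosθ ⇒ ẋ = −rω sinθ.
|v| = rω|sinθ| = 0.0672·2.576·|sin 17.8°| = 0.05292 m/s.

0.0529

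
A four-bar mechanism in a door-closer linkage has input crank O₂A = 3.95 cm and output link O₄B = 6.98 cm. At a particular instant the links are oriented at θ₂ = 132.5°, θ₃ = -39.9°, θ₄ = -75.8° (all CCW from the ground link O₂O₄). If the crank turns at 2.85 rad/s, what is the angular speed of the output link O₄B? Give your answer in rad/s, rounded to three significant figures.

ω₂ = 2.85 rad/s
Differentiating the loop-closure r₂e^{iθ₂}+r₃e^{iθ₃}=r₁+r₄e^{iθ₄} gives r₂ω₂e^{iθ₂}+r₃ω₃e^{iθ₃}=r₄ω₄e^{iθ₄}.
Eliminating the other unknown: ω₄ = r₂ω₂ sin(θ₂−θ₃) / [r₄ sin(θ₄−θ₃)].
Numerator sine = +0.13226; denominator sine = -0.58637.
Result = 0.0395·2.85·(+0.13226) / (0.0698·(-0.58637)) = -0.36377 rad/s; magnitude 0.36377 rad/s.

0.364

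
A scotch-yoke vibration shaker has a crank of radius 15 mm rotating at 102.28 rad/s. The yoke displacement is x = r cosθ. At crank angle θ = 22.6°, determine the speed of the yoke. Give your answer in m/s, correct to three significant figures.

ω = 102.3 rad/s
x = r cosθ ⇒ ẋ = −rω sinθ.
|v| = rω|sinθ| = 0.015·102.3·|sin 22.6°| = 0.58959 m/s.

0.590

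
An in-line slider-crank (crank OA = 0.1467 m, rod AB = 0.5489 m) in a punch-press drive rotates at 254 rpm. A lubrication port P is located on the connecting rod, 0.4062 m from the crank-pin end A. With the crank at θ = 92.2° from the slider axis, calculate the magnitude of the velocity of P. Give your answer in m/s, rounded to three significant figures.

3.87

ω = 26.6 rad/s.  Crank-pin speed |V_A| = rω = 3.902 m/s, perpendicular to OA.
Rod angle: sinφ = −(r/L) sinθ ⇒ φ = -15.490°; ω_rod = −rω cosθ/√(L²−r²sin²θ) = +0.28318 rad/s.
V_P = V_A + ω_rod × AP, with AP = 0.4062 m along the rod.
Components: V_Px = −rω sinθ − a·ω_rod·sinφ = -3.8685 m/s;  V_Py = rω cosθ + a·ω_rod·cosφ = -0.038942 m/s.
|V_P| = √(V_Px² + V_Py²) = 3.8686 m/s.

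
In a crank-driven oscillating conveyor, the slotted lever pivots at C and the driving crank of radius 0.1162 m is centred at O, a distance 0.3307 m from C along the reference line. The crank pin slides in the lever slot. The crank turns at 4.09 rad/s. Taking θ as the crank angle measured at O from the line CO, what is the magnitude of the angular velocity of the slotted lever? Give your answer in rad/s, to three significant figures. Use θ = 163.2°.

1.93

ω = 4.09 rad/s
Crank pin A relative to C: A = (d + r cosθ, r sinθ); lever angle φ = atan2(r sinθ, d + r cosθ).
Differentiating tanφ: φ̇ = rω(d cosθ + r)/(d² + r² + 2dr cosθ).
d² + r² + 2dr cosθ = |CA|² = 0.0492904 m²;  d cosθ + r = -0.20039 m.
|ω_lever| = |0.1162·4.09·-0.20039| / 0.0492904 = 1.9321 rad/s.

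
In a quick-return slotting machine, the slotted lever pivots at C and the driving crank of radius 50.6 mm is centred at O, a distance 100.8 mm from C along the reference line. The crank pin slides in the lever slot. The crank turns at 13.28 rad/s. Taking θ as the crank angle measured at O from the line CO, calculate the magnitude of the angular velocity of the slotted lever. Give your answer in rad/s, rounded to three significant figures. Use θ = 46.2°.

4.09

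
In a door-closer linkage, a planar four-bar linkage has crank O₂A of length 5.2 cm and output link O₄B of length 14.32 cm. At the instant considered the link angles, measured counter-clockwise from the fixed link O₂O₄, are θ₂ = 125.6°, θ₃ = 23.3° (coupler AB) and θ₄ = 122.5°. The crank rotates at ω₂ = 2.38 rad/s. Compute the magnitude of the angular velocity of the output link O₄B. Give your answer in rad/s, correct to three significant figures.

0.855

ω₂ = 2.38 rad/s
Differentiating the loop-closure r₂e^{iθ₂}+r₃e^{iθ₃}=r₁+r₄e^{iθ₄} gives r₂ω₂e^{iθ₂}+r₃ω₃e^{iθ₃}=r₄ω₄e^{iθ₄}.
Eliminating the other unknown: ω₄ = r₂ω₂ sin(θ₂−θ₃) / [r₄ sin(θ₄−θ₃)].
Numerator sine = +0.97705; denominator sine = +0.98714.
Result = 0.052·2.38·(+0.97705) / (0.1432·(+0.98714)) = +0.85541 rad/s; magnitude 0.85541 rad/s.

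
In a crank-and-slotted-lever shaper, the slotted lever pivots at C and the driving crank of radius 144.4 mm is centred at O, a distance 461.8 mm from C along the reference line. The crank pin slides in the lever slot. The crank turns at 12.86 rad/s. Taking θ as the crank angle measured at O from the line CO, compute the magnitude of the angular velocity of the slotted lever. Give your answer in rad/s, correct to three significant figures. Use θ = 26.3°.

2.93

ω = 12.86 rad/s
Crank pin A relative to C: A = (d + r cosθ, r sinθ); lever angle φ = atan2(r sinθ, d + r cosθ).
Differentiating tanφ: φ̇ = rω(d cosθ + r)/(d² + r² + 2dr cosθ).
d² + r² + 2dr cosθ = |CA|² = 0.353673 m²;  d cosθ + r = +0.5584 m.
|ω_lever| = |0.1444·12.86·+0.5584| / 0.353673 = 2.9319 rad/s.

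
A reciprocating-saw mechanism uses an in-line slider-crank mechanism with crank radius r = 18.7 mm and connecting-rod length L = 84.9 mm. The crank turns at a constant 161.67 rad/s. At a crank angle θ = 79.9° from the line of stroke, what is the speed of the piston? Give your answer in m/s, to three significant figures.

ω = 161.7 rad/s
For an in-line slider-crank, x = r cosθ + √(L² − r² sin²θ), so v = −rω sinθ·[1 + r cosθ/√(L² − r² sin²θ)].
With r = 0.0187 m, L = 0.0849 m, θ = 79.9°: √(L² − r² sin²θ) = 0.08288 m.
v = −0.0187·161.7·0.98450·[1 + 0.0187·0.17537/0.08288] = -3.0941 m/s.
|v| = 3.0941 m/s.

3.09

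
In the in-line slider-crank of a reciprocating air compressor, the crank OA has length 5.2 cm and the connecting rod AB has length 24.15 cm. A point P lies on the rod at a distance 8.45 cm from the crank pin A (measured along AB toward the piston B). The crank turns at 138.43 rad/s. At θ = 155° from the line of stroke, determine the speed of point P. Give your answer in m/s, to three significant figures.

5.10

ω = 138.4 rad/s.  Crank-pin speed |V_A| = rω = 7.1984 m/s, perpendicular to OA.
Rod angle: sinφ = −(r/L) sinθ ⇒ φ = -5.221°; ω_rod = −rω cosθ/√(L²−r²sin²θ) = +27.127 rad/s.
V_P = V_A + ω_rod × AP, with AP = 0.0845 m along the rod.
Components: V_Px = −rω sinθ − a·ω_rod·sinφ = -2.8336 m/s;  V_Py = rω cosθ + a·ω_rod·cosφ = -4.2412 m/s.
|V_P| = √(V_Px² + V_Py²) = 5.1007 m/s.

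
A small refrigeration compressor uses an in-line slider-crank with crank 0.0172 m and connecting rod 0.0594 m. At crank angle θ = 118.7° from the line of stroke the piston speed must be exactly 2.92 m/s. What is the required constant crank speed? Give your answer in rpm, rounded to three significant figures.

2160

For an in-line slider-crank, |v_piston| = rω|sinθ|·[1 + r cosθ/√(L² − r² sin²θ)].
With r = 0.0172 m, L = 0.0594 m, θ = 118.7°: the bracketed kinematic factor |dx/dθ| = 0.012918 m.
ω = v/|dx/dθ| = 2.92/0.012918 = 226.04 rad/s.
N = 60ω/(2π) = 2158.6 rpm.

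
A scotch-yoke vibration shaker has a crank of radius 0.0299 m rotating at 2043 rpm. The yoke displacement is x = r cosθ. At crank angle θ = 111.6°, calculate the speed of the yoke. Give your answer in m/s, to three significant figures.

5.95

ω = 213.9 rad/s (from 2043 rpm).
x = r cosθ ⇒ ẋ = −rω sinθ.
|v| = rω|sinθ| = 0.0299·213.9·|sin 111.6°| = 5.9477 m/s.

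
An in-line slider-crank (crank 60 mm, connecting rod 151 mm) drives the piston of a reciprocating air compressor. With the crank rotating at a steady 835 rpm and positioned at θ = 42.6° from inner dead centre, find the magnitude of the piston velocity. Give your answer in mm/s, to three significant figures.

4630

ω = 2π·835/60 = 87.44 rad/s
For an in-line slider-crank, x = r cosθ + √(L² − r² sin²θ), so v = −rω sinθ·[1 + r cosθ/√(L² − r² sin²θ)].
With r = 0.06 m, L = 0.151 m, θ = 42.6°: √(L² − r² sin²θ) = 0.14544 m.
v = −0.06·87.44·0.67688·[1 + 0.06·0.73610/0.14544] = -4.6296 m/s.
|v| = 4.6296 m/s = 4629.6 mm/s.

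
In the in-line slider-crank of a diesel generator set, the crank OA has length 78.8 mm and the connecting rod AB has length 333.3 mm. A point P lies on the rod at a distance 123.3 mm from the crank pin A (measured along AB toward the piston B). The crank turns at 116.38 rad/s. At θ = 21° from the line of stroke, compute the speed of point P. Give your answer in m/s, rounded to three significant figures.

ω = 116.4 rad/s.  Crank-pin speed |V_A| = rω = 9.1707 m/s, perpendicular to OA.
Rod angle: sinφ = −(r/L) sinθ ⇒ φ = -4.860°; ω_rod = −rω cosθ/√(L²−r²sin²θ) = -25.78 rad/s.
V_P = V_A + ω_rod × AP, with AP = 0.1233 m along the rod.
Components: V_Px = −rω sinθ − a·ω_rod·sinφ = -3.5558 m/s;  V_Py = rω cosθ + a·ω_rod·cosφ = +5.3944 m/s.
|V_P| = √(V_Px² + V_Py²) = 6.4609 m/s.

6.46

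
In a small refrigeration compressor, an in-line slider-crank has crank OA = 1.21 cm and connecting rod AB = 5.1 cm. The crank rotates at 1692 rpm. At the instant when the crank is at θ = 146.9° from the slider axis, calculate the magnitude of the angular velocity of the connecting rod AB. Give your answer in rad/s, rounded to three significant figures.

ω = 177.2 rad/s (converted from 1692 rpm).
The rod makes angle φ with the slider axis where L sinφ = r sinθ; differentiating, L cosφ·φ̇ = r ω cosθ.
L cosφ = √(L² − r² sin²θ) = 0.05057 m.
|ω_rod| = r ω |cosθ| / √(L² − r² sin²θ) = 0.0121·177.2·0.83772/0.05057 = 35.516 rad/s.

35.5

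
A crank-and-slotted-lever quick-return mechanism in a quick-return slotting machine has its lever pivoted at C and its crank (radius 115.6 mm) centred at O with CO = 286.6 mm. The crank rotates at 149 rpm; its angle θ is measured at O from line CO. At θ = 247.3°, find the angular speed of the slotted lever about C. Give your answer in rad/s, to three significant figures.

0.129

ω = 15.6 rad/s (from 149 rpm).
Crank pin A relative to C: A = (d + r cosθ, r sinθ); lever angle φ = atan2(r sinθ, d + r cosθ).
Differentiating tanφ: φ̇ = rω(d cosθ + r)/(d² + r² + 2dr cosθ).
d² + r² + 2dr cosθ = |CA|² = 0.069932 m²;  d cosθ + r = +0.0049993 m.
|ω_lever| = |0.1156·15.6·+0.0049993| / 0.069932 = 0.12895 rad/s.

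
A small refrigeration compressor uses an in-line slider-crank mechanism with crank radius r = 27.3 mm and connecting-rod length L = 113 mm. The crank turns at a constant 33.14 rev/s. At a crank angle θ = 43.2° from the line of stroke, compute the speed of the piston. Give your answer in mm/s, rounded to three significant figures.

4590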